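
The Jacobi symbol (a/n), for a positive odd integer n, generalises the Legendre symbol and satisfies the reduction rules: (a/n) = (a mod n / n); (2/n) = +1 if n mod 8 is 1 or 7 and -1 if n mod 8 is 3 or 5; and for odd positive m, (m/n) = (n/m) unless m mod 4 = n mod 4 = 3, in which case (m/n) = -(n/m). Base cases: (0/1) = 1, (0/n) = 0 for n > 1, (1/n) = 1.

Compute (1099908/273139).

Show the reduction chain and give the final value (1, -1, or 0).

(1099908/273139): 1099908 mod 273139 = 7352, so (1099908/273139) = (7352/273139)
factor out 2^3: 7352 = 2^3·919; with 273139 mod 8 = 3, (2/273139) = -1; sign now -1; continue with (919/273139)
flip (919/273139) -> (273139/919): both odd, 919 mod 4 = 3, 273139 mod 4 = 3, so the flip contributes -1; sign now +1
(273139/919): 273139 mod 919 = 196, so (273139/919) = (196/919)
factor out 2^2: 196 = 2^2·49; with 919 mod 8 = 7, (2/919) = +1; sign now +1; continue with (49/919)
flip (49/919) -> (919/49): both odd, 49 mod 4 = 1, 919 mod 4 = 3, so the flip contributes +1; sign now +1
(919/49): 919 mod 49 = 37, so (919/49) = (37/49)
flip (37/49) -> (49/37): both odd, 37 mod 4 = 1, 49 mod 4 = 1, so the flip contributes +1; sign now +1
(49/37): 49 mod 37 = 12, so (49/37) = (12/37)
factor out 2^2: 12 = 2^2·3; with 37 mod 8 = 5, (2/37) = -1; sign now +1; continue with (3/37)
flip (3/37) -> (37/3): both odd, 3 mod 4 = 3, 37 mod 4 = 1, so the flip contributes +1; sign now +1
(37/3): 37 mod 3 = 1, so (37/3) = (1/3)
reached (1/3) = 1, so the symbol is +1

1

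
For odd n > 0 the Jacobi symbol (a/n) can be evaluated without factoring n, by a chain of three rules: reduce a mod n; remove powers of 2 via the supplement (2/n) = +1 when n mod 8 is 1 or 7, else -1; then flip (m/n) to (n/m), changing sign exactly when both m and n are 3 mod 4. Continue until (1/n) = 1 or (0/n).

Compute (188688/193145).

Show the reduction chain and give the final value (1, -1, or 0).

188688 = 2^4·11793; (2/193145) = +1 since 193145 mod 8 = 1, so (188688/193145) = (+1)^4·(11793/193145); sign now +1
reciprocity: (11793/193145) = +1·(193145/11793) since 11793 mod 4 = 1, 193145 mod 4 = 1; sign now +1
(193145/11793) = (4457/11793)   [reduce mod 11793]
reciprocity: (4457/11793) = +1·(11793/4457) since 4457 mod 4 = 1, 11793 mod 4 = 1; sign now +1
(11793/4457) = (2879/4457)   [reduce mod 4457]
reciprocity: (2879/4457) = +1·(4457/2879) since 2879 mod 4 = 3, 4457 mod 4 = 1; sign now +1
(4457/2879) = (1578/2879)   [reduce mod 2879]
1578 = 2^1·789; (2/2879) = +1 since 2879 mod 8 = 7, so (1578/2879) = (+1)^1·(789/2879); sign now +1
reciprocity: (789/2879) = +1·(2879/789) since 789 mod 4 = 1, 2879 mod 4 = 3; sign now +1
(2879/789) = (512/789)   [reduce mod 789]
512 = 2^9·1; (2/789) = -1 since 789 mod 8 = 5, so (512/789) = (-1)^9·(1/789); sign now -1
(1/789) = 1; final value = sign = -1

-1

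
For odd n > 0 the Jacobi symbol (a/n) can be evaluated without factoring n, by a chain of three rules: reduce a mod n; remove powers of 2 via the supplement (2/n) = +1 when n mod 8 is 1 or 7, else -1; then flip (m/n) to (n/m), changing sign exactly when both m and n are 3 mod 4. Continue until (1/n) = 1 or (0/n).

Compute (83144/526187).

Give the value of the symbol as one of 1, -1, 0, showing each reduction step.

83144 = 2^3·10393; (2/526187) = -1 since 526187 mod 8 = 3, so (83144/526187) = (-1)^3·(10393/526187); sign now -1
reciprocity: (10393/526187) = +1·(526187/10393) since 10393 mod 4 = 1, 526187 mod 4 = 3; sign now -1
(526187/10393) = (6537/10393)   [reduce mod 10393]
reciprocity: (6537/10393) = +1·(10393/6537) since 6537 mod 4 = 1, 10393 mod 4 = 1; sign now -1
(10393/6537) = (3856/6537)   [reduce mod 6537]
3856 = 2^4·241; (2/6537) = +1 since 6537 mod 8 = 1, so (3856/6537) = (+1)^4·(241/6537); sign now -1
reciprocity: (241/6537) = +1·(6537/241) since 241 mod 4 = 1, 6537 mod 4 = 1; sign now -1
(6537/241) = (30/241)   [reduce mod 241]
30 = 2^1·15; (2/241) = +1 since 241 mod 8 = 1, so (30/241) = (+1)^1·(15/241); sign now -1
reciprocity: (15/241) = +1·(241/15) since 15 mod 4 = 3, 241 mod 4 = 1; sign now -1
(241/15) = (1/15)   [reduce mod 15]
(1/15) = 1; final value = sign = -1

-1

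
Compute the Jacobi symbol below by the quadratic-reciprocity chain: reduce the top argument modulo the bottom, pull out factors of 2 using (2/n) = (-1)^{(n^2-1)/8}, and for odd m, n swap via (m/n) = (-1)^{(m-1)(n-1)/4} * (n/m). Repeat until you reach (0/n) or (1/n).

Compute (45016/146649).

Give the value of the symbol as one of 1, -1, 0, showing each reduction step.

-1

45016 = 2^3·5627; (2/146649) = +1 since 146649 mod 8 = 1, so (45016/146649) = (+1)^3·(5627/146649); sign now +1
reciprocity: (5627/146649) = +1·(146649/5627) since 5627 mod 4 = 3, 146649 mod 4 = 1; sign now +1
(146649/5627) = (347/5627)   [reduce mod 5627]
reciprocity: (347/5627) = -1·(5627/347) since 347 mod 4 = 3, 5627 mod 4 = 3; sign now -1
(5627/347) = (75/347)   [reduce mod 347]
reciprocity: (75/347) = -1·(347/75) since 75 mod 4 = 3, 347 mod 4 = 3; sign now +1
(347/75) = (47/75)   [reduce mod 75]
reciprocity: (47/75) = -1·(75/47) since 47 mod 4 = 3, 75 mod 4 = 3; sign now -1
(75/47) = (28/47)   [reduce mod 47]
28 = 2^2·7; (2/47) = +1 since 47 mod 8 = 7, so (28/47) = (+1)^2·(7/47); sign now -1
reciprocity: (7/47) = -1·(47/7) since 7 mod 4 = 3, 47 mod 4 = 3; sign now +1
(47/7) = (5/7)   [reduce mod 7]
reciprocity: (5/7) = +1·(7/5) since 5 mod 4 = 1, 7 mod 4 = 3; sign now +1
(7/5) = (2/5)   [reduce mod 5]
2 = 2^1·1; (2/5) = -1 since 5 mod 8 = 5, so (2/5) = (-1)^1·(1/5); sign now -1
(1/5) = 1; final value = sign = -1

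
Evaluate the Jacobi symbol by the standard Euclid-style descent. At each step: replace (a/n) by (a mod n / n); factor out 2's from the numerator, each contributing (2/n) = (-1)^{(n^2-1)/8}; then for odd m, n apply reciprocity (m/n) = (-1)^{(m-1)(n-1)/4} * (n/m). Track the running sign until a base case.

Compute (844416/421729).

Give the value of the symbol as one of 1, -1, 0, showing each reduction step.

(844416/421729): 844416 mod 421729 = 958, so (844416/421729) = (958/421729)
factor out 2^1: 958 = 2^1·479; with 421729 mod 8 = 1, (2/421729) = +1; sign now +1; continue with (479/421729)
flip (479/421729) -> (421729/479): both odd, 479 mod 4 = 3, 421729 mod 4 = 1, so the flip contributes +1; sign now +1
(421729/479): 421729 mod 479 = 209, so (421729/479) = (209/479)
flip (209/479) -> (479/209): both odd, 209 mod 4 = 1, 479 mod 4 = 3, so the flip contributes +1; sign now +1
(479/209): 479 mod 209 = 61, so (479/209) = (61/209)
flip (61/209) -> (209/61): both odd, 61 mod 4 = 1, 209 mod 4 = 1, so the flip contributes +1; sign now +1
(209/61): 209 mod 61 = 26, so (209/61) = (26/61)
factor out 2^1: 26 = 2^1·13; with 61 mod 8 = 5, (2/61) = -1; sign now -1; continue with (13/61)
flip (13/61) -> (61/13): both odd, 13 mod 4 = 1, 61 mod 4 = 1, so the flip contributes +1; sign now -1
(61/13): 61 mod 13 = 9, so (61/13) = (9/13)
flip (9/13) -> (13/9): both odd, 9 mod 4 = 1, 13 mod 4 = 1, so the flip contributes +1; sign now -1
(13/9): 13 mod 9 = 4, so (13/9) = (4/9)
factor out 2^2: 4 = 2^2·1; with 9 mod 8 = 1, (2/9) = +1; sign now -1; continue with (1/9)
reached (1/9) = 1, so the symbol is -1

-1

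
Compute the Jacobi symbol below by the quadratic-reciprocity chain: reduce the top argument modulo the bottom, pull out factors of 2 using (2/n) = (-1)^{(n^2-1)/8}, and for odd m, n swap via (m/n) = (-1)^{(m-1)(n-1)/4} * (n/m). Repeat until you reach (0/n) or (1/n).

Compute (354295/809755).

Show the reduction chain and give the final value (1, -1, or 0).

reciprocity: (354295/809755) = -1·(809755/354295) since 354295 mod 4 = 3, 809755 mod 4 = 3; sign now -1
(809755/354295) = (101165/354295)   [reduce mod 354295]
reciprocity: (101165/354295) = +1·(354295/101165) since 101165 mod 4 = 1, 354295 mod 4 = 3; sign now -1
(354295/101165) = (50800/101165)   [reduce mod 101165]
50800 = 2^4·3175; (2/101165) = -1 since 101165 mod 8 = 5, so (50800/101165) = (-1)^4·(3175/101165); sign now -1
reciprocity: (3175/101165) = +1·(101165/3175) since 3175 mod 4 = 3, 101165 mod 4 = 1; sign now -1
(101165/3175) = (2740/3175)   [reduce mod 3175]
2740 = 2^2·685; (2/3175) = +1 since 3175 mod 8 = 7, so (2740/3175) = (+1)^2·(685/3175); sign now -1
reciprocity: (685/3175) = +1·(3175/685) since 685 mod 4 = 1, 3175 mod 4 = 3; sign now -1
(3175/685) = (435/685)   [reduce mod 685]
reciprocity: (435/685) = +1·(685/435) since 435 mod 4 = 3, 685 mod 4 = 1; sign now -1
(685/435) = (250/435)   [reduce mod 435]
250 = 2^1·125; (2/435) = -1 since 435 mod 8 = 3, so (250/435) = (-1)^1·(125/435); sign now +1
reciprocity: (125/435) = +1·(435/125) since 125 mod 4 = 1, 435 mod 4 = 3; sign now +1
(435/125) = (60/125)   [reduce mod 125]
60 = 2^2·15; (2/125) = -1 since 125 mod 8 = 5, so (60/125) = (-1)^2·(15/125); sign now +1
reciprocity: (15/125) = +1·(125/15) since 15 mod 4 = 3, 125 mod 4 = 1; sign now +1
(125/15) = (5/15)   [reduce mod 15]
reciprocity: (5/15) = +1·(15/5) since 5 mod 4 = 1, 15 mod 4 = 3; sign now +1
(15/5) = (0/5)   [reduce mod 5]
(0/5) = 0   [gcd(a, n) > 1]; final value = 0

0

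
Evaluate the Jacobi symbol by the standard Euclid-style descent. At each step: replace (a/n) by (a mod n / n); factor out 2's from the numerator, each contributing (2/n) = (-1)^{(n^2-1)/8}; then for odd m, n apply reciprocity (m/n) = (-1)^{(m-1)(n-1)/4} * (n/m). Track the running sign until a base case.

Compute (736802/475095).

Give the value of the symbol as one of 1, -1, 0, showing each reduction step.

(736802/475095) = (261707/475095)   [reduce mod 475095]
reciprocity: (261707/475095) = -1·(475095/261707) since 261707 mod 4 = 3, 475095 mod 4 = 3; sign now -1
(475095/261707) = (213388/261707)   [reduce mod 261707]
213388 = 2^2·53347; (2/261707) = -1 since 261707 mod 8 = 3, so (213388/261707) = (-1)^2·(53347/261707); sign now -1
reciprocity: (53347/261707) = -1·(261707/53347) since 53347 mod 4 = 3, 261707 mod 4 = 3; sign now +1
(261707/53347) = (48319/53347)   [reduce mod 53347]
reciprocity: (48319/53347) = -1·(53347/48319) since 48319 mod 4 = 3, 53347 mod 4 = 3; sign now -1
(53347/48319) = (5028/48319)   [reduce mod 48319]
5028 = 2^2·1257; (2/48319) = +1 since 48319 mod 8 = 7, so (5028/48319) = (+1)^2·(1257/48319); sign now -1
reciprocity: (1257/48319) = +1·(48319/1257) since 1257 mod 4 = 1, 48319 mod 4 = 3; sign now -1
(48319/1257) = (553/1257)   [reduce mod 1257]
reciprocity: (553/1257) = +1·(1257/553) since 553 mod 4 = 1, 1257 mod 4 = 1; sign now -1
(1257/553) = (151/553)   [reduce mod 553]
reciprocity: (151/553) = +1·(553/151) since 151 mod 4 = 3, 553 mod 4 = 1; sign now -1
(553/151) = (100/151)   [reduce mod 151]
100 = 2^2·25; (2/151) = +1 since 151 mod 8 = 7, so (100/151) = (+1)^2·(25/151); sign now -1
reciprocity: (25/151) = +1·(151/25) since 25 mod 4 = 1, 151 mod 4 = 3; sign now -1
(151/25) = (1/25)   [reduce mod 25]
(1/25) = 1; final value = sign = -1

-1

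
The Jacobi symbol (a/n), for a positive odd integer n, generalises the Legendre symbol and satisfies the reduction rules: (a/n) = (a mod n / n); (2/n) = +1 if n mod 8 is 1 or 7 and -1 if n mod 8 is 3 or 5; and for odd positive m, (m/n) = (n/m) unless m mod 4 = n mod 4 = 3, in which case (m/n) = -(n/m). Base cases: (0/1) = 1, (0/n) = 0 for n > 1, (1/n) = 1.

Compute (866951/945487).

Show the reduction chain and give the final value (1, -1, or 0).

reciprocity: (866951/945487) = -1·(945487/866951) since 866951 mod 4 = 3, 945487 mod 4 = 3; sign now -1
(945487/866951) = (78536/866951)   [reduce mod 866951]
78536 = 2^3·9817; (2/866951) = +1 since 866951 mod 8 = 7, so (78536/866951) = (+1)^3·(9817/866951); sign now -1
reciprocity: (9817/866951) = +1·(866951/9817) since 9817 mod 4 = 1, 866951 mod 4 = 3; sign now -1
(866951/9817) = (3055/9817)   [reduce mod 9817]
reciprocity: (3055/9817) = +1·(9817/3055) since 3055 mod 4 = 3, 9817 mod 4 = 1; sign now -1
(9817/3055) = (652/3055)   [reduce mod 3055]
652 = 2^2·163; (2/3055) = +1 since 3055 mod 8 = 7, so (652/3055) = (+1)^2·(163/3055); sign now -1
reciprocity: (163/3055) = -1·(3055/163) since 163 mod 4 = 3, 3055 mod 4 = 3; sign now +1
(3055/163) = (121/163)   [reduce mod 163]
reciprocity: (121/163) = +1·(163/121) since 121 mod 4 = 1, 163 mod 4 = 3; sign now +1
(163/121) = (42/121)   [reduce mod 121]
42 = 2^1·21; (2/121) = +1 since 121 mod 8 = 1, so (42/121) = (+1)^1·(21/121); sign now +1
reciprocity: (21/121) = +1·(121/21) since 21 mod 4 = 1, 121 mod 4 = 1; sign now +1
(121/21) = (16/21)   [reduce mod 21]
16 = 2^4·1; (2/21) = -1 since 21 mod 8 = 5, so (16/21) = (-1)^4·(1/21); sign now +1
(1/21) = 1; final value = sign = +1

1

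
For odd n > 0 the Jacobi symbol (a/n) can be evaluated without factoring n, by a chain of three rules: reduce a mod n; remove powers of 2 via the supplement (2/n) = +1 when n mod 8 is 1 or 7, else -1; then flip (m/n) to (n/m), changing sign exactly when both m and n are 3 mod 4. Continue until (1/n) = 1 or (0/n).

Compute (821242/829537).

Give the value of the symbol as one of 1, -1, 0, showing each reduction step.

821242 = 2^1·410621; (2/829537) = +1 since 829537 mod 8 = 1, so (821242/829537) = (+1)^1·(410621/829537); sign now +1
reciprocity: (410621/829537) = +1·(829537/410621) since 410621 mod 4 = 1, 829537 mod 4 = 1; sign now +1
(829537/410621) = (8295/410621)   [reduce mod 410621]
reciprocity: (8295/410621) = +1·(410621/8295) since 8295 mod 4 = 3, 410621 mod 4 = 1; sign now +1
(410621/8295) = (4166/8295)   [reduce mod 8295]
4166 = 2^1·2083; (2/8295) = +1 since 8295 mod 8 = 7, so (4166/8295) = (+1)^1·(2083/8295); sign now +1
reciprocity: (2083/8295) = -1·(8295/2083) since 2083 mod 4 = 3, 8295 mod 4 = 3; sign now -1
(8295/2083) = (2046/2083)   [reduce mod 2083]
2046 = 2^1·1023; (2/2083) = -1 since 2083 mod 8 = 3, so (2046/2083) = (-1)^1·(1023/2083); sign now +1
reciprocity: (1023/2083) = -1·(2083/1023) since 1023 mod 4 = 3, 2083 mod 4 = 3; sign now -1
(2083/1023) = (37/1023)   [reduce mod 1023]
reciprocity: (37/1023) = +1·(1023/37) since 37 mod 4 = 1, 1023 mod 4 = 3; sign now -1
(1023/37) = (24/37)   [reduce mod 37]
24 = 2^3·3; (2/37) = -1 since 37 mod 8 = 5, so (24/37) = (-1)^3·(3/37); sign now +1
reciprocity: (3/37) = +1·(37/3) since 3 mod 4 = 3, 37 mod 4 = 1; sign now +1
(37/3) = (1/3)   [reduce mod 3]
(1/3) = 1; final value = sign = +1

1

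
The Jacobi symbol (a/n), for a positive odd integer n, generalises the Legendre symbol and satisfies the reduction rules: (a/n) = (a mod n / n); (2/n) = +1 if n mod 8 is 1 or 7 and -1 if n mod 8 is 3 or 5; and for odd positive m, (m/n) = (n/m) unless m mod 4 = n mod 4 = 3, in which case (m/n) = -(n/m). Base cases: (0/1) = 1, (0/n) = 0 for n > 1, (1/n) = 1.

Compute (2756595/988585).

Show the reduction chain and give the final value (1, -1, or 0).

0

(2756595/988585): 2756595 mod 988585 = 779425, so (2756595/988585) = (779425/988585)
flip (779425/988585) -> (988585/779425): both odd, 779425 mod 4 = 1, 988585 mod 4 = 1, so the flip contributes +1; sign now +1
(988585/779425): 988585 mod 779425 = 209160, so (988585/779425) = (209160/779425)
factor out 2^3: 209160 = 2^3·26145; with 779425 mod 8 = 1, (2/779425) = +1; sign now +1; continue with (26145/779425)
flip (26145/779425) -> (779425/26145): both odd, 26145 mod 4 = 1, 779425 mod 4 = 1, so the flip contributes +1; sign now +1
(779425/26145): 779425 mod 26145 = 21220, so (779425/26145) = (21220/26145)
factor out 2^2: 21220 = 2^2·5305; with 26145 mod 8 = 1, (2/26145) = +1; sign now +1; continue with (5305/26145)
flip (5305/26145) -> (26145/5305): both odd, 5305 mod 4 = 1, 26145 mod 4 = 1, so the flip contributes +1; sign now +1
(26145/5305): 26145 mod 5305 = 4925, so (26145/5305) = (4925/5305)
flip (4925/5305) -> (5305/4925): both odd, 4925 mod 4 = 1, 5305 mod 4 = 1, so the flip contributes +1; sign now +1
(5305/4925): 5305 mod 4925 = 380, so (5305/4925) = (380/4925)
factor out 2^2: 380 = 2^2·95; with 4925 mod 8 = 5, (2/4925) = -1; sign now +1; continue with (95/4925)
flip (95/4925) -> (4925/95): both odd, 95 mod 4 = 3, 4925 mod 4 = 1, so the flip contributes +1; sign now +1
(4925/95): 4925 mod 95 = 80, so (4925/95) = (80/95)
factor out 2^4: 80 = 2^4·5; with 95 mod 8 = 7, (2/95) = +1; sign now +1; continue with (5/95)
flip (5/95) -> (95/5): both odd, 5 mod 4 = 1, 95 mod 4 = 3, so the flip contributes +1; sign now +1
(95/5): 95 mod 5 = 0, so (95/5) = (0/5)
reached (0/5); gcd(a, n) > 1, so (0/5) = 0 and the symbol is 0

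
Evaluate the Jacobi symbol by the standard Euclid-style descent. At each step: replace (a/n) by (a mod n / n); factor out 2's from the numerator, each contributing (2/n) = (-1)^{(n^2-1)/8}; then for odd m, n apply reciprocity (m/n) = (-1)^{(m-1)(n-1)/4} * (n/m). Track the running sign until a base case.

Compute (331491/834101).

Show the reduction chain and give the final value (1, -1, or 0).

-1

reciprocity: (331491/834101) = +1·(834101/331491) since 331491 mod 4 = 3, 834101 mod 4 = 1; sign now +1
(834101/331491) = (171119/331491)   [reduce mod 331491]
reciprocity: (171119/331491) = -1·(331491/171119) since 171119 mod 4 = 3, 331491 mod 4 = 3; sign now -1
(331491/171119) = (160372/171119)   [reduce mod 171119]
160372 = 2^2·40093; (2/171119) = +1 since 171119 mod 8 = 7, so (160372/171119) = (+1)^2·(40093/171119); sign now -1
reciprocity: (40093/171119) = +1·(171119/40093) since 40093 mod 4 = 1, 171119 mod 4 = 3; sign now -1
(171119/40093) = (10747/40093)   [reduce mod 40093]
reciprocity: (10747/40093) = +1·(40093/10747) since 10747 mod 4 = 3, 40093 mod 4 = 1; sign now -1
(40093/10747) = (7852/10747)   [reduce mod 10747]
7852 = 2^2·1963; (2/10747) = -1 since 10747 mod 8 = 3, so (7852/10747) = (-1)^2·(1963/10747); sign now -1
reciprocity: (1963/10747) = -1·(10747/1963) since 1963 mod 4 = 3, 10747 mod 4 = 3; sign now +1
(10747/1963) = (932/1963)   [reduce mod 1963]
932 = 2^2·233; (2/1963) = -1 since 1963 mod 8 = 3, so (932/1963) = (-1)^2·(233/1963); sign now +1
reciprocity: (233/1963) = +1·(1963/233) since 233 mod 4 = 1, 1963 mod 4 = 3; sign now +1
(1963/233) = (99/233)   [reduce mod 233]
reciprocity: (99/233) = +1·(233/99) since 99 mod 4 = 3, 233 mod 4 = 1; sign now +1
(233/99) = (35/99)   [reduce mod 99]
reciprocity: (35/99) = -1·(99/35) since 35 mod 4 = 3, 99 mod 4 = 3; sign now -1
(99/35) = (29/35)   [reduce mod 35]
reciprocity: (29/35) = +1·(35/29) since 29 mod 4 = 1, 35 mod 4 = 3; sign now -1
(35/29) = (6/29)   [reduce mod 29]
6 = 2^1·3; (2/29) = -1 since 29 mod 8 = 5, so (6/29) = (-1)^1·(3/29); sign now +1
reciprocity: (3/29) = +1·(29/3) since 3 mod 4 = 3, 29 mod 4 = 1; sign now +1
(29/3) = (2/3)   [reduce mod 3]
2 = 2^1·1; (2/3) = -1 since 3 mod 8 = 3, so (2/3) = (-1)^1·(1/3); sign now -1
(1/3) = 1; final value = sign = -1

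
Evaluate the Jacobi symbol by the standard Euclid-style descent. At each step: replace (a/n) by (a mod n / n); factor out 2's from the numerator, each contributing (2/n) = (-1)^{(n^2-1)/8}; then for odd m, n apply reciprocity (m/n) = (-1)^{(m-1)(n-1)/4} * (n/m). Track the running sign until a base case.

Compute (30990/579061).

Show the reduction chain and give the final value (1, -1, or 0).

-1

factor out 2^1: 30990 = 2^1·15495; with 579061 mod 8 = 5, (2/579061) = -1; sign now -1; continue with (15495/579061)
flip (15495/579061) -> (579061/15495): both odd, 15495 mod 4 = 3, 579061 mod 4 = 1, so the flip contributes +1; sign now -1
(579061/15495): 579061 mod 15495 = 5746, so (579061/15495) = (5746/15495)
factor out 2^1: 5746 = 2^1·2873; with 15495 mod 8 = 7, (2/15495) = +1; sign now -1; continue with (2873/15495)
flip (2873/15495) -> (15495/2873): both odd, 2873 mod 4 = 1, 15495 mod 4 = 3, so the flip contributes +1; sign now -1
(15495/2873): 15495 mod 2873 = 1130, so (15495/2873) = (1130/2873)
factor out 2^1: 1130 = 2^1·565; with 2873 mod 8 = 1, (2/2873) = +1; sign now -1; continue with (565/2873)
flip (565/2873) -> (2873/565): both odd, 565 mod 4 = 1, 2873 mod 4 = 1, so the flip contributes +1; sign now -1
(2873/565): 2873 mod 565 = 48, so (2873/565) = (48/565)
factor out 2^4: 48 = 2^4·3; with 565 mod 8 = 5, (2/565) = -1; sign now -1; continue with (3/565)
flip (3/565) -> (565/3): both odd, 3 mod 4 = 3, 565 mod 4 = 1, so the flip contributes +1; sign now -1
(565/3): 565 mod 3 = 1, so (565/3) = (1/3)
reached (1/3) = 1, so the symbol is -1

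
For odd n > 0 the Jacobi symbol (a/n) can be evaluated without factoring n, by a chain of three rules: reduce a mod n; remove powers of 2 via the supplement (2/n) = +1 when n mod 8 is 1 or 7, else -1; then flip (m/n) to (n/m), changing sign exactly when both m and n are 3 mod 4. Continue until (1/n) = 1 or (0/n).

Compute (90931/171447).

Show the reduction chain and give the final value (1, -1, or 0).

1

flip (90931/171447) -> (171447/90931): both odd, 90931 mod 4 = 3, 171447 mod 4 = 3, so the flip contributes -1; sign now -1
(171447/90931): 171447 mod 90931 = 80516, so (171447/90931) = (80516/90931)
factor out 2^2: 80516 = 2^2·20129; with 90931 mod 8 = 3, (2/90931) = -1; sign now -1; continue with (20129/90931)
flip (20129/90931) -> (90931/20129): both odd, 20129 mod 4 = 1, 90931 mod 4 = 3, so the flip contributes +1; sign now -1
(90931/20129): 90931 mod 20129 = 10415, so (90931/20129) = (10415/20129)
flip (10415/20129) -> (20129/10415): both odd, 10415 mod 4 = 3, 20129 mod 4 = 1, so the flip contributes +1; sign now -1
(20129/10415): 20129 mod 10415 = 9714, so (20129/10415) = (9714/10415)
factor out 2^1: 9714 = 2^1·4857; with 10415 mod 8 = 7, (2/10415) = +1; sign now -1; continue with (4857/10415)
flip (4857/10415) -> (10415/4857): both odd, 4857 mod 4 = 1, 10415 mod 4 = 3, so the flip contributes +1; sign now -1
(10415/4857): 10415 mod 4857 = 701, so (10415/4857) = (701/4857)
flip (701/4857) -> (4857/701): both odd, 701 mod 4 = 1, 4857 mod 4 = 1, so the flip contributes +1; sign now -1
(4857/701): 4857 mod 701 = 651, so (4857/701) = (651/701)
flip (651/701) -> (701/651): both odd, 651 mod 4 = 3, 701 mod 4 = 1, so the flip contributes +1; sign now -1
(701/651): 701 mod 651 = 50, so (701/651) = (50/651)
factor out 2^1: 50 = 2^1·25; with 651 mod 8 = 3, (2/651) = -1; sign now +1; continue with (25/651)
flip (25/651) -> (651/25): both odd, 25 mod 4 = 1, 651 mod 4 = 3, so the flip contributes +1; sign now +1
(651/25): 651 mod 25 = 1, so (651/25) = (1/25)
reached (1/25) = 1, so the symbol is +1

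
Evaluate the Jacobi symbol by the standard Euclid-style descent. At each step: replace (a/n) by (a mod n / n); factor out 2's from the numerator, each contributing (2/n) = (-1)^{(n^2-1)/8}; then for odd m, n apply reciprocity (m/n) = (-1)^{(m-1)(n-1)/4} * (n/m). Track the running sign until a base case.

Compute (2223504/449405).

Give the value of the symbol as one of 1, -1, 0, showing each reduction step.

(2223504/449405): 2223504 mod 449405 = 425884, so (2223504/449405) = (425884/449405)
factor out 2^2: 425884 = 2^2·106471; with 449405 mod 8 = 5, (2/449405) = -1; sign now +1; continue with (106471/449405)
flip (106471/449405) -> (449405/106471): both odd, 106471 mod 4 = 3, 449405 mod 4 = 1, so the flip contributes +1; sign now +1
(449405/106471): 449405 mod 106471 = 23521, so (449405/106471) = (23521/106471)
flip (23521/106471) -> (106471/23521): both odd, 23521 mod 4 = 1, 106471 mod 4 = 3, so the flip contributes +1; sign now +1
(106471/23521): 106471 mod 23521 = 12387, so (106471/23521) = (12387/23521)
flip (12387/23521) -> (23521/12387): both odd, 12387 mod 4 = 3, 23521 mod 4 = 1, so the flip contributes +1; sign now +1
(23521/12387): 23521 mod 12387 = 11134, so (23521/12387) = (11134/12387)
factor out 2^1: 11134 = 2^1·5567; with 12387 mod 8 = 3, (2/12387) = -1; sign now -1; continue with (5567/12387)
flip (5567/12387) -> (12387/5567): both odd, 5567 mod 4 = 3, 12387 mod 4 = 3, so the flip contributes -1; sign now +1
(12387/5567): 12387 mod 5567 = 1253, so (12387/5567) = (1253/5567)
flip (1253/5567) -> (5567/1253): both odd, 1253 mod 4 = 1, 5567 mod 4 = 3, so the flip contributes +1; sign now +1
(5567/1253): 5567 mod 1253 = 555, so (5567/1253) = (555/1253)
flip (555/1253) -> (1253/555): both odd, 555 mod 4 = 3, 1253 mod 4 = 1, so the flip contributes +1; sign now +1
(1253/555): 1253 mod 555 = 143, so (1253/555) = (143/555)
flip (143/555) -> (555/143): both odd, 143 mod 4 = 3, 555 mod 4 = 3, so the flip contributes -1; sign now -1
(555/143): 555 mod 143 = 126, so (555/143) = (126/143)
factor out 2^1: 126 = 2^1·63; with 143 mod 8 = 7, (2/143) = +1; sign now -1; continue with (63/143)
flip (63/143) -> (143/63): both odd, 63 mod 4 = 3, 143 mod 4 = 3, so the flip contributes -1; sign now +1
(143/63): 143 mod 63 = 17, so (143/63) = (17/63)
flip (17/63) -> (63/17): both odd, 17 mod 4 = 1, 63 mod 4 = 3, so the flip contributes +1; sign now +1
(63/17): 63 mod 17 = 12, so (63/17) = (12/17)
factor out 2^2: 12 = 2^2·3; with 17 mod 8 = 1, (2/17) = +1; sign now +1; continue with (3/17)
flip (3/17) -> (17/3): both odd, 3 mod 4 = 3, 17 mod 4 = 1, so the flip contributes +1; sign now +1
(17/3): 17 mod 3 = 2, so (17/3) = (2/3)
factor out 2^1: 2 = 2^1·1; with 3 mod 8 = 3, (2/3) = -1; sign now -1; continue with (1/3)
reached (1/3) = 1, so the symbol is -1

-1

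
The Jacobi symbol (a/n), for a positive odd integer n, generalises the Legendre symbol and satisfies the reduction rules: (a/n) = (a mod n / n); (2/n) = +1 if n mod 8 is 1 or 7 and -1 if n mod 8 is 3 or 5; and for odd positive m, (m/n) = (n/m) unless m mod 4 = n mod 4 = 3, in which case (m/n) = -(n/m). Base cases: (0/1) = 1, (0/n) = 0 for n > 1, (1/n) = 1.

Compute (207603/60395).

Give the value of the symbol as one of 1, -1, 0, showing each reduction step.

1

(207603/60395) = (26418/60395)   [reduce mod 60395]
26418 = 2^1·13209; (2/60395) = -1 since 60395 mod 8 = 3, so (26418/60395) = (-1)^1·(13209/60395); sign now -1
reciprocity: (13209/60395) = +1·(60395/13209) since 13209 mod 4 = 1, 60395 mod 4 = 3; sign now -1
(60395/13209) = (7559/13209)   [reduce mod 13209]
reciprocity: (7559/13209) = +1·(13209/7559) since 7559 mod 4 = 3, 13209 mod 4 = 1; sign now -1
(13209/7559) = (5650/7559)   [reduce mod 7559]
5650 = 2^1·2825; (2/7559) = +1 since 7559 mod 8 = 7, so (5650/7559) = (+1)^1·(2825/7559); sign now -1
reciprocity: (2825/7559) = +1·(7559/2825) since 2825 mod 4 = 1, 7559 mod 4 = 3; sign now -1
(7559/2825) = (1909/2825)   [reduce mod 2825]
reciprocity: (1909/2825) = +1·(2825/1909) since 1909 mod 4 = 1, 2825 mod 4 = 1; sign now -1
(2825/1909) = (916/1909)   [reduce mod 1909]
916 = 2^2·229; (2/1909) = -1 since 1909 mod 8 = 5, so (916/1909) = (-1)^2·(229/1909); sign now -1
reciprocity: (229/1909) = +1·(1909/229) since 229 mod 4 = 1, 1909 mod 4 = 1; sign now -1
(1909/229) = (77/229)   [reduce mod 229]
reciprocity: (77/229) = +1·(229/77) since 77 mod 4 = 1, 229 mod 4 = 1; sign now -1
(229/77) = (75/77)   [reduce mod 77]
reciprocity: (75/77) = +1·(77/75) since 75 mod 4 = 3, 77 mod 4 = 1; sign now -1
(77/75) = (2/75)   [reduce mod 75]
2 = 2^1·1; (2/75) = -1 since 75 mod 8 = 3, so (2/75) = (-1)^1·(1/75); sign now +1
(1/75) = 1; final value = sign = +1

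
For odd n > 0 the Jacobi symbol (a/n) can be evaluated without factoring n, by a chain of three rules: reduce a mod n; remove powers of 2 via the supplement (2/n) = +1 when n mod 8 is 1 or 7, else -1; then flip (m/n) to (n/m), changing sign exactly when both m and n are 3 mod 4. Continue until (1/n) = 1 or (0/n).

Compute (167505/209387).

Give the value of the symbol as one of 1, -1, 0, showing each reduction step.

reciprocity: (167505/209387) = +1·(209387/167505) since 167505 mod 4 = 1, 209387 mod 4 = 3; sign now +1
(209387/167505) = (41882/167505)   [reduce mod 167505]
41882 = 2^1·20941; (2/167505) = +1 since 167505 mod 8 = 1, so (41882/167505) = (+1)^1·(20941/167505); sign now +1
reciprocity: (20941/167505) = +1·(167505/20941) since 20941 mod 4 = 1, 167505 mod 4 = 1; sign now +1
(167505/20941) = (20918/20941)   [reduce mod 20941]
20918 = 2^1·10459; (2/20941) = -1 since 20941 mod 8 = 5, so (20918/20941) = (-1)^1·(10459/20941); sign now -1
reciprocity: (10459/20941) = +1·(20941/10459) since 10459 mod 4 = 3, 20941 mod 4 = 1; sign now -1
(20941/10459) = (23/10459)   [reduce mod 10459]
reciprocity: (23/10459) = -1·(10459/23) since 23 mod 4 = 3, 10459 mod 4 = 3; sign now +1
(10459/23) = (17/23)   [reduce mod 23]
reciprocity: (17/23) = +1·(23/17) since 17 mod 4 = 1, 23 mod 4 = 3; sign now +1
(23/17) = (6/17)   [reduce mod 17]
6 = 2^1·3; (2/17) = +1 since 17 mod 8 = 1, so (6/17) = (+1)^1·(3/17); sign now +1
reciprocity: (3/17) = +1·(17/3) since 3 mod 4 = 3, 17 mod 4 = 1; sign now +1
(17/3) = (2/3)   [reduce mod 3]
2 = 2^1·1; (2/3) = -1 since 3 mod 8 = 3, so (2/3) = (-1)^1·(1/3); sign now -1
(1/3) = 1; final value = sign = -1

-1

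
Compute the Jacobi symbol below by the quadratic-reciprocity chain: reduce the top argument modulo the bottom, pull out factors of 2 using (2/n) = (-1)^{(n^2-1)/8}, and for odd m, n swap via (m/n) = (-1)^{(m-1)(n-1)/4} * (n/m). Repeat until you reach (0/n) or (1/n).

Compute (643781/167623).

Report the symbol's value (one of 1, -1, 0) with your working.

1

(643781/167623): 643781 mod 167623 = 140912, so (643781/167623) = (140912/167623)
factor out 2^4: 140912 = 2^4·8807; with 167623 mod 8 = 7, (2/167623) = +1; sign now +1; continue with (8807/167623)
flip (8807/167623) -> (167623/8807): both odd, 8807 mod 4 = 3, 167623 mod 4 = 3, so the flip contributes -1; sign now -1
(167623/8807): 167623 mod 8807 = 290, so (167623/8807) = (290/8807)
factor out 2^1: 290 = 2^1·145; with 8807 mod 8 = 7, (2/8807) = +1; sign now -1; continue with (145/8807)
flip (145/8807) -> (8807/145): both odd, 145 mod 4 = 1, 8807 mod 4 = 3, so the flip contributes +1; sign now -1
(8807/145): 8807 mod 145 = 107, so (8807/145) = (107/145)
flip (107/145) -> (145/107): both odd, 107 mod 4 = 3, 145 mod 4 = 1, so the flip contributes +1; sign now -1
(145/107): 145 mod 107 = 38, so (145/107) = (38/107)
factor out 2^1: 38 = 2^1·19; with 107 mod 8 = 3, (2/107) = -1; sign now +1; continue with (19/107)
flip (19/107) -> (107/19): both odd, 19 mod 4 = 3, 107 mod 4 = 3, so the flip contributes -1; sign now -1
(107/19): 107 mod 19 = 12, so (107/19) = (12/19)
factor out 2^2: 12 = 2^2·3; with 19 mod 8 = 3, (2/19) = -1; sign now -1; continue with (3/19)
flip (3/19) -> (19/3): both odd, 3 mod 4 = 3, 19 mod 4 = 3, so the flip contributes -1; sign now +1
(19/3): 19 mod 3 = 1, so (19/3) = (1/3)
reached (1/3) = 1, so the symbol is +1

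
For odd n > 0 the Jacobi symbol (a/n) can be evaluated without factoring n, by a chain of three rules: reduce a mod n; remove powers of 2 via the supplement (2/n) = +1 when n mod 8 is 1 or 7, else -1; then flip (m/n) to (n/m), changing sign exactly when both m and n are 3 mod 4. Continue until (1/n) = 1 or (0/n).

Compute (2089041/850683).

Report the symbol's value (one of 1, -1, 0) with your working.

0

(2089041/850683): 2089041 mod 850683 = 387675, so (2089041/850683) = (387675/850683)
flip (387675/850683) -> (850683/387675): both odd, 387675 mod 4 = 3, 850683 mod 4 = 3, so the flip contributes -1; sign now -1
(850683/387675): 850683 mod 387675 = 75333, so (850683/387675) = (75333/387675)
flip (75333/387675) -> (387675/75333): both odd, 75333 mod 4 = 1, 387675 mod 4 = 3, so the flip contributes +1; sign now -1
(387675/75333): 387675 mod 75333 = 11010, so (387675/75333) = (11010/75333)
factor out 2^1: 11010 = 2^1·5505; with 75333 mod 8 = 5, (2/75333) = -1; sign now +1; continue with (5505/75333)
flip (5505/75333) -> (75333/5505): both odd, 5505 mod 4 = 1, 75333 mod 4 = 1, so the flip contributes +1; sign now +1
(75333/5505): 75333 mod 5505 = 3768, so (75333/5505) = (3768/5505)
factor out 2^3: 3768 = 2^3·471; with 5505 mod 8 = 1, (2/5505) = +1; sign now +1; continue with (471/5505)
flip (471/5505) -> (5505/471): both odd, 471 mod 4 = 3, 5505 mod 4 = 1, so the flip contributes +1; sign now +1
(5505/471): 5505 mod 471 = 324, so (5505/471) = (324/471)
factor out 2^2: 324 = 2^2·81; with 471 mod 8 = 7, (2/471) = +1; sign now +1; continue with (81/471)
flip (81/471) -> (471/81): both odd, 81 mod 4 = 1, 471 mod 4 = 3, so the flip contributes +1; sign now +1
(471/81): 471 mod 81 = 66, so (471/81) = (66/81)
factor out 2^1: 66 = 2^1·33; with 81 mod 8 = 1, (2/81) = +1; sign now +1; continue with (33/81)
flip (33/81) -> (81/33): both odd, 33 mod 4 = 1, 81 mod 4 = 1, so the flip contributes +1; sign now +1
(81/33): 81 mod 33 = 15, so (81/33) = (15/33)
flip (15/33) -> (33/15): both odd, 15 mod 4 = 3, 33 mod 4 = 1, so the flip contributes +1; sign now +1
(33/15): 33 mod 15 = 3, so (33/15) = (3/15)
flip (3/15) -> (15/3): both odd, 3 mod 4 = 3, 15 mod 4 = 3, so the flip contributes -1; sign now -1
(15/3): 15 mod 3 = 0, so (15/3) = (0/3)
reached (0/3); gcd(a, n) > 1, so (0/3) = 0 and the symbol is 0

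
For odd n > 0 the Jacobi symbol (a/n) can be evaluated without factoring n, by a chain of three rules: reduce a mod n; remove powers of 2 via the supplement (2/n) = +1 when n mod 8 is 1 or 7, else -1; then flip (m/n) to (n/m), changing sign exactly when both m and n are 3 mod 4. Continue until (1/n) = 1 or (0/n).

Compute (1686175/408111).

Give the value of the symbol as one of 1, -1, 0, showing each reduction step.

(1686175/408111): 1686175 mod 408111 = 53731, so (1686175/408111) = (53731/408111)
flip (53731/408111) -> (408111/53731): both odd, 53731 mod 4 = 3, 408111 mod 4 = 3, so the flip contributes -1; sign now -1
(408111/53731): 408111 mod 53731 = 31994, so (408111/53731) = (31994/53731)
factor out 2^1: 31994 = 2^1·15997; with 53731 mod 8 = 3, (2/53731) = -1; sign now +1; continue with (15997/53731)
flip (15997/53731) -> (53731/15997): both odd, 15997 mod 4 = 1, 53731 mod 4 = 3, so the flip contributes +1; sign now +1
(53731/15997): 53731 mod 15997 = 5740, so (53731/15997) = (5740/15997)
factor out 2^2: 5740 = 2^2·1435; with 15997 mod 8 = 5, (2/15997) = -1; sign now +1; continue with (1435/15997)
flip (1435/15997) -> (15997/1435): both odd, 1435 mod 4 = 3, 15997 mod 4 = 1, so the flip contributes +1; sign now +1
(15997/1435): 15997 mod 1435 = 212, so (15997/1435) = (212/1435)
factor out 2^2: 212 = 2^2·53; with 1435 mod 8 = 3, (2/1435) = -1; sign now +1; continue with (53/1435)
flip (53/1435) -> (1435/53): both odd, 53 mod 4 = 1, 1435 mod 4 = 3, so the flip contributes +1; sign now +1
(1435/53): 1435 mod 53 = 4, so (1435/53) = (4/53)
factor out 2^2: 4 = 2^2·1; with 53 mod 8 = 5, (2/53) = -1; sign now +1; continue with (1/53)
reached (1/53) = 1, so the symbol is +1

1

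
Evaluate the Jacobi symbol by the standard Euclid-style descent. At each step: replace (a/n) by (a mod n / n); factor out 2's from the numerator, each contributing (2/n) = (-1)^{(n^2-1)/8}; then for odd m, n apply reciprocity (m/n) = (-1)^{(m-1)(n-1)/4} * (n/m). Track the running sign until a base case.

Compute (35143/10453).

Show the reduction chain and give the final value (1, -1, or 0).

-1

(35143/10453): 35143 mod 10453 = 3784, so (35143/10453) = (3784/10453)
factor out 2^3: 3784 = 2^3·473; with 10453 mod 8 = 5, (2/10453) = -1; sign now -1; continue with (473/10453)
flip (473/10453) -> (10453/473): both odd, 473 mod 4 = 1, 10453 mod 4 = 1, so the flip contributes +1; sign now -1
(10453/473): 10453 mod 473 = 47, so (10453/473) = (47/473)
flip (47/473) -> (473/47): both odd, 47 mod 4 = 3, 473 mod 4 = 1, so the flip contributes +1; sign now -1
(473/47): 473 mod 47 = 3, so (473/47) = (3/47)
flip (3/47) -> (47/3): both odd, 3 mod 4 = 3, 47 mod 4 = 3, so the flip contributes -1; sign now +1
(47/3): 47 mod 3 = 2, so (47/3) = (2/3)
factor out 2^1: 2 = 2^1·1; with 3 mod 8 = 3, (2/3) = -1; sign now -1; continue with (1/3)
reached (1/3) = 1, so the symbol is -1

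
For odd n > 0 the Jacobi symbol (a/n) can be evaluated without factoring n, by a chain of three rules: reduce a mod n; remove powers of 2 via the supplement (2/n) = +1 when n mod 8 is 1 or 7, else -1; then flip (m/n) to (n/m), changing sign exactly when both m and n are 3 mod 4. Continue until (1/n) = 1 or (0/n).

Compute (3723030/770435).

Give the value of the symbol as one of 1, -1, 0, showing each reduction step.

(3723030/770435): 3723030 mod 770435 = 641290, so (3723030/770435) = (641290/770435)
factor out 2^1: 641290 = 2^1·320645; with 770435 mod 8 = 3, (2/770435) = -1; sign now -1; continue with (320645/770435)
flip (320645/770435) -> (770435/320645): both odd, 320645 mod 4 = 1, 770435 mod 4 = 3, so the flip contributes +1; sign now -1
(770435/320645): 770435 mod 320645 = 129145, so (770435/320645) = (129145/320645)
flip (129145/320645) -> (320645/129145): both odd, 129145 mod 4 = 1, 320645 mod 4 = 1, so the flip contributes +1; sign now -1
(320645/129145): 320645 mod 129145 = 62355, so (320645/129145) = (62355/129145)
flip (62355/129145) -> (129145/62355): both odd, 62355 mod 4 = 3, 129145 mod 4 = 1, so the flip contributes +1; sign now -1
(129145/62355): 129145 mod 62355 = 4435, so (129145/62355) = (4435/62355)
flip (4435/62355) -> (62355/4435): both odd, 4435 mod 4 = 3, 62355 mod 4 = 3, so the flip contributes -1; sign now +1
(62355/4435): 62355 mod 4435 = 265, so (62355/4435) = (265/4435)
flip (265/4435) -> (4435/265): both odd, 265 mod 4 = 1, 4435 mod 4 = 3, so the flip contributes +1; sign now +1
(4435/265): 4435 mod 265 = 195, so (4435/265) = (195/265)
flip (195/265) -> (265/195): both odd, 195 mod 4 = 3, 265 mod 4 = 1, so the flip contributes +1; sign now +1
(265/195): 265 mod 195 = 70, so (265/195) = (70/195)
factor out 2^1: 70 = 2^1·35; with 195 mod 8 = 3, (2/195) = -1; sign now -1; continue with (35/195)
flip (35/195) -> (195/35): both odd, 35 mod 4 = 3, 195 mod 4 = 3, so the flip contributes -1; sign now +1
(195/35): 195 mod 35 = 20, so (195/35) = (20/35)
factor out 2^2: 20 = 2^2·5; with 35 mod 8 = 3, (2/35) = -1; sign now +1; continue with (5/35)
flip (5/35) -> (35/5): both odd, 5 mod 4 = 1, 35 mod 4 = 3, so the flip contributes +1; sign now +1
(35/5): 35 mod 5 = 0, so (35/5) = (0/5)
reached (0/5); gcd(a, n) > 1, so (0/5) = 0 and the symbol is 0

0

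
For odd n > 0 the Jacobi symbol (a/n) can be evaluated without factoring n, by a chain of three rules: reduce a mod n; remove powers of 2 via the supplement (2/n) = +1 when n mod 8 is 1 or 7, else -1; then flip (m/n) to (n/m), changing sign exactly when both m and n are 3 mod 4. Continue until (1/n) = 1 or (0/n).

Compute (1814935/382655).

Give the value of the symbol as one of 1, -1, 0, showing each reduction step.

(1814935/382655): 1814935 mod 382655 = 284315, so (1814935/382655) = (284315/382655)
flip (284315/382655) -> (382655/284315): both odd, 284315 mod 4 = 3, 382655 mod 4 = 3, so the flip contributes -1; sign now -1
(382655/284315): 382655 mod 284315 = 98340, so (382655/284315) = (98340/284315)
factor out 2^2: 98340 = 2^2·24585; with 284315 mod 8 = 3, (2/284315) = -1; sign now -1; continue with (24585/284315)
flip (24585/284315) -> (284315/24585): both odd, 24585 mod 4 = 1, 284315 mod 4 = 3, so the flip contributes +1; sign now -1
(284315/24585): 284315 mod 24585 = 13880, so (284315/24585) = (13880/24585)
factor out 2^3: 13880 = 2^3·1735; with 24585 mod 8 = 1, (2/24585) = +1; sign now -1; continue with (1735/24585)
flip (1735/24585) -> (24585/1735): both odd, 1735 mod 4 = 3, 24585 mod 4 = 1, so the flip contributes +1; sign now -1
(24585/1735): 24585 mod 1735 = 295, so (24585/1735) = (295/1735)
flip (295/1735) -> (1735/295): both odd, 295 mod 4 = 3, 1735 mod 4 = 3, so the flip contributes -1; sign now +1
(1735/295): 1735 mod 295 = 260, so (1735/295) = (260/295)
factor out 2^2: 260 = 2^2·65; with 295 mod 8 = 7, (2/295) = +1; sign now +1; continue with (65/295)
flip (65/295) -> (295/65): both odd, 65 mod 4 = 1, 295 mod 4 = 3, so the flip contributes +1; sign now +1
(295/65): 295 mod 65 = 35, so (295/65) = (35/65)
flip (35/65) -> (65/35): both odd, 35 mod 4 = 3, 65 mod 4 = 1, so the flip contributes +1; sign now +1
(65/35): 65 mod 35 = 30, so (65/35) = (30/35)
factor out 2^1: 30 = 2^1·15; with 35 mod 8 = 3, (2/35) = -1; sign now -1; continue with (15/35)
flip (15/35) -> (35/15): both odd, 15 mod 4 = 3, 35 mod 4 = 3, so the flip contributes -1; sign now +1
(35/15): 35 mod 15 = 5, so (35/15) = (5/15)
flip (5/15) -> (15/5): both odd, 5 mod 4 = 1, 15 mod 4 = 3, so the flip contributes +1; sign now +1
(15/5): 15 mod 5 = 0, so (15/5) = (0/5)
reached (0/5); gcd(a, n) > 1, so (0/5) = 0 and the symbol is 0

0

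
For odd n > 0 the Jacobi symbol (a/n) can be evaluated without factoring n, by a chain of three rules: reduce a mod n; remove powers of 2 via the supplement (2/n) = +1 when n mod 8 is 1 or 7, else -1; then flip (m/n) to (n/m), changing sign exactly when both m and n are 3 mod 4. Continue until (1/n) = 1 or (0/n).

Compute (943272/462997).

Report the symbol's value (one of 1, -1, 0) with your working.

-1

(943272/462997): 943272 mod 462997 = 17278, so (943272/462997) = (17278/462997)
factor out 2^1: 17278 = 2^1·8639; with 462997 mod 8 = 5, (2/462997) = -1; sign now -1; continue with (8639/462997)
flip (8639/462997) -> (462997/8639): both odd, 8639 mod 4 = 3, 462997 mod 4 = 1, so the flip contributes +1; sign now -1
(462997/8639): 462997 mod 8639 = 5130, so (462997/8639) = (5130/8639)
factor out 2^1: 5130 = 2^1·2565; with 8639 mod 8 = 7, (2/8639) = +1; sign now -1; continue with (2565/8639)
flip (2565/8639) -> (8639/2565): both odd, 2565 mod 4 = 1, 8639 mod 4 = 3, so the flip contributes +1; sign now -1
(8639/2565): 8639 mod 2565 = 944, so (8639/2565) = (944/2565)
factor out 2^4: 944 = 2^4·59; with 2565 mod 8 = 5, (2/2565) = -1; sign now -1; continue with (59/2565)
flip (59/2565) -> (2565/59): both odd, 59 mod 4 = 3, 2565 mod 4 = 1, so the flip contributes +1; sign now -1
(2565/59): 2565 mod 59 = 28, so (2565/59) = (28/59)
factor out 2^2: 28 = 2^2·7; with 59 mod 8 = 3, (2/59) = -1; sign now -1; continue with (7/59)
flip (7/59) -> (59/7): both odd, 7 mod 4 = 3, 59 mod 4 = 3, so the flip contributes -1; sign now +1
(59/7): 59 mod 7 = 3, so (59/7) = (3/7)
flip (3/7) -> (7/3): both odd, 3 mod 4 = 3, 7 mod 4 = 3, so the flip contributes -1; sign now -1
(7/3): 7 mod 3 = 1, so (7/3) = (1/3)
reached (1/3) = 1, so the symbol is -1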